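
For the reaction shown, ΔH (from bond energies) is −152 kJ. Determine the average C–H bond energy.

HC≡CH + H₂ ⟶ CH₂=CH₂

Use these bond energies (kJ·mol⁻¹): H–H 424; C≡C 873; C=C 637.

Let D be the C–H bond energy.
Σ(broken) = 1×873 + 2×D + 1×424 = 1297 + 2D
Σ(formed) = 4×D + 1×637 = 637 + 4D
ΔH = Σ(broken) − Σ(formed) = (1297 + 2D) − (637 + 4D) = +660 − 2D
Setting this equal to −152 kJ gives 2D = 812, so D = 406 kJ/mol.

D(C–H) ≈ 406 kJ/mol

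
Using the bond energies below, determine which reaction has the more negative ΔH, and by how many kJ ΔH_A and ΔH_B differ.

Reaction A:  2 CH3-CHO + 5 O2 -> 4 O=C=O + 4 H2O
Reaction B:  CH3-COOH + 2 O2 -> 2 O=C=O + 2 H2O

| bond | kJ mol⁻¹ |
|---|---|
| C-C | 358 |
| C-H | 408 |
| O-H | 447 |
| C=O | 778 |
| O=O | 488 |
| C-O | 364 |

Reaction A:
  Bonds broken (reactants):
    C-C: 2 × 358 = 716
    C-H: 8 × 408 = 3264
    C=O: 2 × 778 = 1556
    O=O: 5 × 488 = 2440
    Σ(broken) = 7976 kJ
  Bonds formed (products):
    C=O: 8 × 778 = 6224
    O-H: 8 × 447 = 3576
    Σ(formed) = 9800 kJ
  ΔH_A = 7976 − 9800 = −1824 kJ
Reaction B:
  Bonds broken (reactants):
    C-C: 1 × 358 = 358
    C-H: 3 × 408 = 1224
    C-O: 1 × 364 = 364
    C=O: 1 × 778 = 778
    O-H: 1 × 447 = 447
    O=O: 2 × 488 = 976
    Σ(broken) = 4147 kJ
  Bonds formed (products):
    C=O: 4 × 778 = 3112
    O-H: 4 × 447 = 1788
    Σ(formed) = 4900 kJ
  ΔH_B = 4147 − 4900 = −753 kJ
ΔH_A − ΔH_B = −1071 kJ, so reaction A has the more negative ΔH; |ΔH_A − ΔH_B| = 1071 kJ.

Reaction A, by 1071 kJ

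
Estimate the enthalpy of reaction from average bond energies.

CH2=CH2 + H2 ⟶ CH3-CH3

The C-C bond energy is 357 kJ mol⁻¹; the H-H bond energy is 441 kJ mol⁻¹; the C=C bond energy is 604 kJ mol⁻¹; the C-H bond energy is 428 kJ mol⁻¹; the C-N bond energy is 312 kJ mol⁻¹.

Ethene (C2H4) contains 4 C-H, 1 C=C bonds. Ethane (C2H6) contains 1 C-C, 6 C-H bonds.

ΔH ≈ −168 kJ

Bonds broken (reactants):
  C-H: 4 × 428 = 1712
  C=C: 1 × 604 = 604
  H-H: 1 × 441 = 441
  Σ(broken) = 2757 kJ
Bonds formed (products):
  C-C: 1 × 357 = 357
  C-H: 6 × 428 = 2568
  Σ(formed) = 2925 kJ
ΔH = Σ(broken) − Σ(formed) = 2757 − 2925 = −168 kJ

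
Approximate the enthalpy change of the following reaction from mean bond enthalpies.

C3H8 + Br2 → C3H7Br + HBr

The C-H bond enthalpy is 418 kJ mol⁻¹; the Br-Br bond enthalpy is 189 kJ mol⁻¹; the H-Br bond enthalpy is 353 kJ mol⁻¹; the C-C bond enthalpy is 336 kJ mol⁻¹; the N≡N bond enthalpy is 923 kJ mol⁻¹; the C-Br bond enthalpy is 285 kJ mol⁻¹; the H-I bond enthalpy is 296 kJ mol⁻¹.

Bonds broken (reactants):
  Br-Br: 1 × 189 = 189
  C-C: 2 × 336 = 672
  C-H: 8 × 418 = 3344
  Σ(broken) = 4205 kJ
Bonds formed (products):
  C-Br: 1 × 285 = 285
  C-C: 2 × 336 = 672
  C-H: 7 × 418 = 2926
  H-Br: 1 × 353 = 353
  Σ(formed) = 4236 kJ
ΔH = Σ(broken) − Σ(formed) = 4205 − 4236 = −31 kJ

ΔH ≈ −31 kJ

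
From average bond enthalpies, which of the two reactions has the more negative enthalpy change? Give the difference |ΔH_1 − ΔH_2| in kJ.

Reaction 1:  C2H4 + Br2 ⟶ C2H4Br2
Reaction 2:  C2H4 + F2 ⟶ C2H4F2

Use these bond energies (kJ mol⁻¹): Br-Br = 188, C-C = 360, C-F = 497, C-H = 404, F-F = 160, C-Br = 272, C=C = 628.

Reaction 1:
  Bonds broken (reactants):
    Br-Br: 1 × 188 = 188
    C-H: 4 × 404 = 1616
    C=C: 1 × 628 = 628
    Σ(broken) = 2432 kJ
  Bonds formed (products):
    C-Br: 2 × 272 = 544
    C-C: 1 × 360 = 360
    C-H: 4 × 404 = 1616
    Σ(formed) = 2520 kJ
  ΔH_1 = 2432 − 2520 = −88 kJ
Reaction 2:
  Bonds broken (reactants):
    C-H: 4 × 404 = 1616
    C=C: 1 × 628 = 628
    F-F: 1 × 160 = 160
    Σ(broken) = 2404 kJ
  Bonds formed (products):
    C-C: 1 × 360 = 360
    C-F: 2 × 497 = 994
    C-H: 4 × 404 = 1616
    Σ(formed) = 2970 kJ
  ΔH_2 = 2404 − 2970 = −566 kJ
ΔH_1 − ΔH_2 = +478 kJ, so reaction 2 has the more negative ΔH; |ΔH_1 − ΔH_2| = 478 kJ.

Reaction 2, by 478 kJ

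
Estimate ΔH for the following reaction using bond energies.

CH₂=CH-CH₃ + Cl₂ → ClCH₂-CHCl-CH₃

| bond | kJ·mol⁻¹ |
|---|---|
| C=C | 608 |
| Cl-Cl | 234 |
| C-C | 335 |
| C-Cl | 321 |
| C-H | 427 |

ΔH ≈ −135 kJ

Bonds broken (reactants):
  C-C: 1 × 335 = 335
  C-H: 6 × 427 = 2562
  C=C: 1 × 608 = 608
  Cl-Cl: 1 × 234 = 234
  Σ(broken) = 3739 kJ
Bonds formed (products):
  C-C: 2 × 335 = 670
  C-Cl: 2 × 321 = 642
  C-H: 6 × 427 = 2562
  Σ(formed) = 3874 kJ
ΔH = Σ(broken) − Σ(formed) = 3739 − 3874 = −135 kJ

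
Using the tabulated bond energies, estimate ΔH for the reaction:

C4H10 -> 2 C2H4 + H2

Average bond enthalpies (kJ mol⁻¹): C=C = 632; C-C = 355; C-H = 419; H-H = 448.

ΔH ≈ +191 kJ

Bonds broken (reactants):
  C-C: 3 × 355 = 1065
  C-H: 10 × 419 = 4190
  Σ(broken) = 5255 kJ
Bonds formed (products):
  C-H: 8 × 419 = 3352
  C=C: 2 × 632 = 1264
  H-H: 1 × 448 = 448
  Σ(formed) = 5064 kJ
ΔH = Σ(broken) − Σ(formed) = 5255 − 5064 = +191 kJ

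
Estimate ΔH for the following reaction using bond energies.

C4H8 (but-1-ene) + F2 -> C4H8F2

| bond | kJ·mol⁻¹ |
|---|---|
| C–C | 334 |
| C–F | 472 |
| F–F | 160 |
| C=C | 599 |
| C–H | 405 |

Bonds broken (reactants):
  C–C: 2 × 334 = 668
  C–H: 8 × 405 = 3240
  C=C: 1 × 599 = 599
  F–F: 1 × 160 = 160
  Σ(broken) = 4667 kJ
Bonds formed (products):
  C–C: 3 × 334 = 1002
  C–F: 2 × 472 = 944
  C–H: 8 × 405 = 3240
  Σ(formed) = 5186 kJ
ΔH = Σ(broken) − Σ(formed) = 4667 − 5186 = −519 kJ

ΔH ≈ −519 kJ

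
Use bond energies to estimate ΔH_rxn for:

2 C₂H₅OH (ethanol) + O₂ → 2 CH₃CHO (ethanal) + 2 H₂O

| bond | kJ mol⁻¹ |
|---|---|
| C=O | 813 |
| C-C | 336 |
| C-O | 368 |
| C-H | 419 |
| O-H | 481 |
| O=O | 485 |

ΔH ≈ −529 kJ

Bonds broken (reactants):
  C-C: 2 × 336 = 672
  C-H: 10 × 419 = 4190
  C-O: 2 × 368 = 736
  O-H: 2 × 481 = 962
  O=O: 1 × 485 = 485
  Σ(broken) = 7045 kJ
Bonds formed (products):
  C-C: 2 × 336 = 672
  C-H: 8 × 419 = 3352
  C=O: 2 × 813 = 1626
  O-H: 4 × 481 = 1924
  Σ(formed) = 7574 kJ
ΔH = Σ(broken) − Σ(formed) = 7045 − 7574 = −529 kJ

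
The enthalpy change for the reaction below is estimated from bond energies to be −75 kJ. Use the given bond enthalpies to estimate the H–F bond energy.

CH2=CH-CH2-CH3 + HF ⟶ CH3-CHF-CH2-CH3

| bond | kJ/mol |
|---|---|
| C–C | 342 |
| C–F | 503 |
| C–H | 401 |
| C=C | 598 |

D(H–F) ≈ 573 kJ/mol

Let D be the H–F bond energy.
Σ(broken) = 2×342 + 8×401 + 1×598 + 1×D = 4490 + D
Σ(formed) = 3×342 + 1×503 + 9×401 = 5138
ΔH = Σ(broken) − Σ(formed) = (4490 + D) − (5138) = −648 + D
Setting this equal to −75 kJ gives D = 573 kJ/mol.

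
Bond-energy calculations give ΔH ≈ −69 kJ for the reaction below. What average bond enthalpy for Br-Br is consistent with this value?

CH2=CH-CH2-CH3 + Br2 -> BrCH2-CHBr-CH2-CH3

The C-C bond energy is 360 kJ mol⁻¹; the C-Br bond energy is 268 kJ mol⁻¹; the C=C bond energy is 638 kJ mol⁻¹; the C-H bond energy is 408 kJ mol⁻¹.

Let D be the Br-Br bond energy.
Σ(broken) = 1×D + 2×360 + 8×408 + 1×638 = 4622 + D
Σ(formed) = 2×268 + 3×360 + 8×408 = 4880
ΔH = Σ(broken) − Σ(formed) = (4622 + D) − (4880) = −258 + D
Setting this equal to −69 kJ gives D = 189 kJ/mol.

D(Br-Br) ≈ 189 kJ/mol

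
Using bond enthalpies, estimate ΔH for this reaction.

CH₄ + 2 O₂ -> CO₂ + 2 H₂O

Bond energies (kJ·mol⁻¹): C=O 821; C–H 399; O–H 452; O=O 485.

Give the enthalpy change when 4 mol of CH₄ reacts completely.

ΔH = −3536 kJ

Bonds broken (reactants):
  C–H: 4 × 399 = 1596
  O=O: 2 × 485 = 970
  Σ(broken) = 2566 kJ
Bonds formed (products):
  C=O: 2 × 821 = 1642
  O–H: 4 × 452 = 1808
  Σ(formed) = 3450 kJ
ΔH = Σ(broken) − Σ(formed) = 2566 − 3450 = −884 kJ
For 4× the reaction as written: 4 × (−884) = −3536 kJ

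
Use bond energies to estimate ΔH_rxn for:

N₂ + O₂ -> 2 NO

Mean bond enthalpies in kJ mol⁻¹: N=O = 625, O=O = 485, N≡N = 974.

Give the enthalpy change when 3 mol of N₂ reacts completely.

Bonds broken (reactants):
  N≡N: 1 × 974 = 974
  O=O: 1 × 485 = 485
  Σ(broken) = 1459 kJ
Bonds formed (products):
  N=O: 2 × 625 = 1250
  Σ(formed) = 1250 kJ
ΔH = Σ(broken) − Σ(formed) = 1459 − 1250 = +209 kJ
For 3× the reaction as written: 3 × (+209) = +627 kJ

ΔH = +627 kJ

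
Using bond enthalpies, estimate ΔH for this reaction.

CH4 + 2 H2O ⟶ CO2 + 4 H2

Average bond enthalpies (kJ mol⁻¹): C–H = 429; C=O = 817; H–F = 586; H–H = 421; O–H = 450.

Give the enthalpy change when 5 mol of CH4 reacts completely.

Bonds broken (reactants):
  C–H: 4 × 429 = 1716
  O–H: 4 × 450 = 1800
  Σ(broken) = 3516 kJ
Bonds formed (products):
  C=O: 2 × 817 = 1634
  H–H: 4 × 421 = 1684
  Σ(formed) = 3318 kJ
ΔH = Σ(broken) − Σ(formed) = 3516 − 3318 = +198 kJ
For 5× the reaction as written: 5 × (+198) = +990 kJ

ΔH = +990 kJ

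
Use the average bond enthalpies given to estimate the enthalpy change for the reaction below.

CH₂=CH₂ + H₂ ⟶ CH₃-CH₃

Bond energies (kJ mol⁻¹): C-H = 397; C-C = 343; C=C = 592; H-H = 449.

Bonds broken (reactants):
  C-H: 4 × 397 = 1588
  C=C: 1 × 592 = 592
  H-H: 1 × 449 = 449
  Σ(broken) = 2629 kJ
Bonds formed (products):
  C-C: 1 × 343 = 343
  C-H: 6 × 397 = 2382
  Σ(formed) = 2725 kJ
ΔH = Σ(broken) − Σ(formed) = 2629 − 2725 = −96 kJ

ΔH ≈ −96 kJ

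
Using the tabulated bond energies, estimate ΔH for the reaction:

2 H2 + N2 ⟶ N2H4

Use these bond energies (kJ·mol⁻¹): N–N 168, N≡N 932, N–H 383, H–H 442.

Bonds broken (reactants):
  H–H: 2 × 442 = 884
  N≡N: 1 × 932 = 932
  Σ(broken) = 1816 kJ
Bonds formed (products):
  N–H: 4 × 383 = 1532
  N–N: 1 × 168 = 168
  Σ(formed) = 1700 kJ
ΔH = Σ(broken) − Σ(formed) = 1816 − 1700 = +116 kJ

ΔH ≈ +116 kJ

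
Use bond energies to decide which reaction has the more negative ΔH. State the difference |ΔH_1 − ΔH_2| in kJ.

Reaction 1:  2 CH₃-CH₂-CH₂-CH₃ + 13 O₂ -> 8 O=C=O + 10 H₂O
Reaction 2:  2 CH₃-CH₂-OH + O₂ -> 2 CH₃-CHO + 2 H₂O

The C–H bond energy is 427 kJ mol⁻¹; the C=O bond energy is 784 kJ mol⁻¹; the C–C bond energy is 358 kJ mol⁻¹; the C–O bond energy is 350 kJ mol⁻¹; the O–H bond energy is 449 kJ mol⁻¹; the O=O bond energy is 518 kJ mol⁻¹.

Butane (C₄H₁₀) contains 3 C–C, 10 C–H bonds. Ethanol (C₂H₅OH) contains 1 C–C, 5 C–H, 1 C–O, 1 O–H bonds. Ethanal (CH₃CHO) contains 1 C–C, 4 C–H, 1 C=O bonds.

Reaction 1:
  Bonds broken (reactants):
    C–C: 6 × 358 = 2148
    C–H: 20 × 427 = 8540
    O=O: 13 × 518 = 6734
    Σ(broken) = 17422 kJ
  Bonds formed (products):
    C=O: 16 × 784 = 12544
    O–H: 20 × 449 = 8980
    Σ(formed) = 21524 kJ
  ΔH_1 = 17422 − 21524 = −4102 kJ
Reaction 2:
  Bonds broken (reactants):
    C–C: 2 × 358 = 716
    C–H: 10 × 427 = 4270
    C–O: 2 × 350 = 700
    O–H: 2 × 449 = 898
    O=O: 1 × 518 = 518
    Σ(broken) = 7102 kJ
  Bonds formed (products):
    C–C: 2 × 358 = 716
    C–H: 8 × 427 = 3416
    C=O: 2 × 784 = 1568
    O–H: 4 × 449 = 1796
    Σ(formed) = 7496 kJ
  ΔH_2 = 7102 − 7496 = −394 kJ
ΔH_1 − ΔH_2 = −3708 kJ, so reaction 1 has the more negative ΔH; |ΔH_1 − ΔH_2| = 3708 kJ.

Reaction 1, by 3708 kJ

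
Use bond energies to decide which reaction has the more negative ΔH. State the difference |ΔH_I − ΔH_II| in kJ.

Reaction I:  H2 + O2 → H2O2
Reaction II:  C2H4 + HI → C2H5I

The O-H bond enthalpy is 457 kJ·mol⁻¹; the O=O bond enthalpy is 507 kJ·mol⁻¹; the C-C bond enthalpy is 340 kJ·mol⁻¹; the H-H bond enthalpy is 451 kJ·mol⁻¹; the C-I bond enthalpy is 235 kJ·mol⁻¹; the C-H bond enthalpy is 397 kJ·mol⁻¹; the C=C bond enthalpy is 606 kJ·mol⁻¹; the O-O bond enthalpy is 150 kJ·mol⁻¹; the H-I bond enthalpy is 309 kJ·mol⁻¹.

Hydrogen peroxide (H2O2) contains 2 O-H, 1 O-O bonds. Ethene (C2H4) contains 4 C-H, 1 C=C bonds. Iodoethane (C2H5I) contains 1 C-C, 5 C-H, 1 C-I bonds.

Reaction I, by 49 kJ

Reaction I:
  Bonds broken (reactants):
    H-H: 1 × 451 = 451
    O=O: 1 × 507 = 507
    Σ(broken) = 958 kJ
  Bonds formed (products):
    O-H: 2 × 457 = 914
    O-O: 1 × 150 = 150
    Σ(formed) = 1064 kJ
  ΔH_I = 958 − 1064 = −106 kJ
Reaction II:
  Bonds broken (reactants):
    C-H: 4 × 397 = 1588
    C=C: 1 × 606 = 606
    H-I: 1 × 309 = 309
    Σ(broken) = 2503 kJ
  Bonds formed (products):
    C-C: 1 × 340 = 340
    C-H: 5 × 397 = 1985
    C-I: 1 × 235 = 235
    Σ(formed) = 2560 kJ
  ΔH_II = 2503 − 2560 = −57 kJ
ΔH_I − ΔH_II = −49 kJ, so reaction I has the more negative ΔH; |ΔH_I − ΔH_II| = 49 kJ.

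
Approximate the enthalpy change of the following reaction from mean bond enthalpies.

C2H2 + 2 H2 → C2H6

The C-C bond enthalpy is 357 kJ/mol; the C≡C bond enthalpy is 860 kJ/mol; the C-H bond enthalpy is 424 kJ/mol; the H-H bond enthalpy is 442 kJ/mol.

Bonds broken (reactants):
  C≡C: 1 × 860 = 860
  C-H: 2 × 424 = 848
  H-H: 2 × 442 = 884
  Σ(broken) = 2592 kJ
Bonds formed (products):
  C-C: 1 × 357 = 357
  C-H: 6 × 424 = 2544
  Σ(formed) = 2901 kJ
ΔH = Σ(broken) − Σ(formed) = 2592 − 2901 = −309 kJ

ΔH ≈ −309 kJ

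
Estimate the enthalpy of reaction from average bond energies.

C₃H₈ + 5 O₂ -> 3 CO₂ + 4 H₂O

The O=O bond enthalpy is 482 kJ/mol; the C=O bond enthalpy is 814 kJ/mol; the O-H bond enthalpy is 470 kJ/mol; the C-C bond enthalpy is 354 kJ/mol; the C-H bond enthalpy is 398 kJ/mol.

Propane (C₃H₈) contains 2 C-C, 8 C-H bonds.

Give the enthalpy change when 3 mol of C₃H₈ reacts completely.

Bonds broken (reactants):
  C-C: 2 × 354 = 708
  C-H: 8 × 398 = 3184
  O=O: 5 × 482 = 2410
  Σ(broken) = 6302 kJ
Bonds formed (products):
  C=O: 6 × 814 = 4884
  O-H: 8 × 470 = 3760
  Σ(formed) = 8644 kJ
ΔH = Σ(broken) − Σ(formed) = 6302 − 8644 = −2342 kJ
For 3× the reaction as written: 3 × (−2342) = −7026 kJ

ΔH = −7026 kJ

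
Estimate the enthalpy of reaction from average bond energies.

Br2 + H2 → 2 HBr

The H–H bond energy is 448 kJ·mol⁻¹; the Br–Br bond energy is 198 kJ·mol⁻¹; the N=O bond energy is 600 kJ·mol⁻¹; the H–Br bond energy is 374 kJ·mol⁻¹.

Bonds broken (reactants):
  Br–Br: 1 × 198 = 198
  H–H: 1 × 448 = 448
  Σ(broken) = 646 kJ
Bonds formed (products):
  H–Br: 2 × 374 = 748
  Σ(formed) = 748 kJ
ΔH = Σ(broken) − Σ(formed) = 646 − 748 = −102 kJ

ΔH ≈ −102 kJ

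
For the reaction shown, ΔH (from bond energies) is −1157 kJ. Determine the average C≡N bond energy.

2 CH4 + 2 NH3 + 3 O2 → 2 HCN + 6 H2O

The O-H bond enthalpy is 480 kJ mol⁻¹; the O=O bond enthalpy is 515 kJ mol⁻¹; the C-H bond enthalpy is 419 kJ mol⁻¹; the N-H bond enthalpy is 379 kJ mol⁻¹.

D(C≡N) ≈ 865 kJ/mol

Let D be the C≡N bond energy.
Σ(broken) = 8×419 + 6×379 + 3×515 = 7171
Σ(formed) = 2×D + 2×419 + 12×480 = 6598 + 2D
ΔH = Σ(broken) − Σ(formed) = (7171) − (6598 + 2D) = +573 − 2D
Setting this equal to −1157 kJ gives 2D = 1730, so D = 865 kJ/mol.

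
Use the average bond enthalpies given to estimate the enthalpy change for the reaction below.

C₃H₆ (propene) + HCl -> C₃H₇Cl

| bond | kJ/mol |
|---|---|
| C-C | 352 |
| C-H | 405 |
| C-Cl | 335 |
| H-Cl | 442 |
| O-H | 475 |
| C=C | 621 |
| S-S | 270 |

ΔH ≈ −29 kJ

Bonds broken (reactants):
  C-C: 1 × 352 = 352
  C-H: 6 × 405 = 2430
  C=C: 1 × 621 = 621
  H-Cl: 1 × 442 = 442
  Σ(broken) = 3845 kJ
Bonds formed (products):
  C-C: 2 × 352 = 704
  C-Cl: 1 × 335 = 335
  C-H: 7 × 405 = 2835
  Σ(formed) = 3874 kJ
ΔH = Σ(broken) − Σ(formed) = 3845 − 3874 = −29 kJ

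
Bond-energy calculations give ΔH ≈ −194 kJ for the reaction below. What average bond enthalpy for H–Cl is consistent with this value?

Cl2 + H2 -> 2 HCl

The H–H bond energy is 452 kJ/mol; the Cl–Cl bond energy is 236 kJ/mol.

Let D be the H–Cl bond energy.
Σ(broken) = 1×236 + 1×452 = 688
Σ(formed) = 2×D = 2D
ΔH = Σ(broken) − Σ(formed) = (688) − (2D) = +688 − 2D
Setting this equal to −194 kJ gives 2D = 882, so D = 441 kJ/mol.

D(H–Cl) ≈ 441 kJ/mol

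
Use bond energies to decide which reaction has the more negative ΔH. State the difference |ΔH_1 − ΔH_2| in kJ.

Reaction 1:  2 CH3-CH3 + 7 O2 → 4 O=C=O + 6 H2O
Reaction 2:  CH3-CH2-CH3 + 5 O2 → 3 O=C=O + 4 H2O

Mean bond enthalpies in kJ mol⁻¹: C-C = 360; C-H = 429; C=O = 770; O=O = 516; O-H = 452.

Reaction 1:
  Bonds broken (reactants):
    C-C: 2 × 360 = 720
    C-H: 12 × 429 = 5148
    O=O: 7 × 516 = 3612
    Σ(broken) = 9480 kJ
  Bonds formed (products):
    C=O: 8 × 770 = 6160
    O-H: 12 × 452 = 5424
    Σ(formed) = 11584 kJ
  ΔH_1 = 9480 − 11584 = −2104 kJ
Reaction 2:
  Bonds broken (reactants):
    C-C: 2 × 360 = 720
    C-H: 8 × 429 = 3432
    O=O: 5 × 516 = 2580
    Σ(broken) = 6732 kJ
  Bonds formed (products):
    C=O: 6 × 770 = 4620
    O-H: 8 × 452 = 3616
    Σ(formed) = 8236 kJ
  ΔH_2 = 6732 − 8236 = −1504 kJ
ΔH_1 − ΔH_2 = −600 kJ, so reaction 1 has the more negative ΔH; |ΔH_1 − ΔH_2| = 600 kJ.

Reaction 1, by 600 kJ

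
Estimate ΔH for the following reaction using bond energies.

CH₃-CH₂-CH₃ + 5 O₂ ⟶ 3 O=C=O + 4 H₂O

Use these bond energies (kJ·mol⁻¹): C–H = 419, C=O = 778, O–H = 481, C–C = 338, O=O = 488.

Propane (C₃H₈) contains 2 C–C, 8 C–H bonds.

Bonds broken (reactants):
  C–C: 2 × 338 = 676
  C–H: 8 × 419 = 3352
  O=O: 5 × 488 = 2440
  Σ(broken) = 6468 kJ
Bonds formed (products):
  C=O: 6 × 778 = 4668
  O–H: 8 × 481 = 3848
  Σ(formed) = 8516 kJ
ΔH = Σ(broken) − Σ(formed) = 6468 − 8516 = −2048 kJ

ΔH ≈ −2048 kJ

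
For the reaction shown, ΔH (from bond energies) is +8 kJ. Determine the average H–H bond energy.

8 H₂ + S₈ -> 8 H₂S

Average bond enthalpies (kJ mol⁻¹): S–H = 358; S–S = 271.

D(H–H) ≈ 446 kJ/mol

Let D be the H–H bond energy.
Σ(broken) = 8×D + 8×271 = 2168 + 8D
Σ(formed) = 16×358 = 5728
ΔH = Σ(broken) − Σ(formed) = (2168 + 8D) − (5728) = −3560 + 8D
Setting this equal to +8 kJ gives 8D = 3568, so D = 446 kJ/mol.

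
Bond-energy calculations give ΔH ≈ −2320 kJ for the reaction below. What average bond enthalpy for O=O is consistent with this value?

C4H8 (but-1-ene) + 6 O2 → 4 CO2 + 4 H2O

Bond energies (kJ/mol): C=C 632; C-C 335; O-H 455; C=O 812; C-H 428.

D(O=O) ≈ 515 kJ/mol

Let D be the O=O bond energy.
Σ(broken) = 2×335 + 8×428 + 1×632 + 6×D = 4726 + 6D
Σ(formed) = 8×812 + 8×455 = 10136
ΔH = Σ(broken) − Σ(formed) = (4726 + 6D) − (10136) = −5410 + 6D
Setting this equal to −2320 kJ gives 6D = 3090, so D = 515 kJ/mol.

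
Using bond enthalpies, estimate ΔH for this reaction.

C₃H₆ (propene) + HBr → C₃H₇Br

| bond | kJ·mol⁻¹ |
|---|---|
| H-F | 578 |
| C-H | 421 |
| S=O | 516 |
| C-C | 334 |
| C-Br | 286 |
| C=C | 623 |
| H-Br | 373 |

ΔH ≈ −45 kJ

Bonds broken (reactants):
  C-C: 1 × 334 = 334
  C-H: 6 × 421 = 2526
  C=C: 1 × 623 = 623
  H-Br: 1 × 373 = 373
  Σ(broken) = 3856 kJ
Bonds formed (products):
  C-Br: 1 × 286 = 286
  C-C: 2 × 334 = 668
  C-H: 7 × 421 = 2947
  Σ(formed) = 3901 kJ
ΔH = Σ(broken) − Σ(formed) = 3856 − 3901 = −45 kJ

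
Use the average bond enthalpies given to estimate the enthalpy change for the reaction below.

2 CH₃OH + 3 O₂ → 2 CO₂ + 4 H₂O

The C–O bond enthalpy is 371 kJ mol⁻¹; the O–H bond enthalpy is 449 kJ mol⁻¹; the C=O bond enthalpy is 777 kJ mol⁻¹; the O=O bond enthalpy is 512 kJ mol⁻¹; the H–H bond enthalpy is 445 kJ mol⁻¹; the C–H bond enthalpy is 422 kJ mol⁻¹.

ΔH ≈ −992 kJ

Bonds broken (reactants):
  C–H: 6 × 422 = 2532
  C–O: 2 × 371 = 742
  O–H: 2 × 449 = 898
  O=O: 3 × 512 = 1536
  Σ(broken) = 5708 kJ
Bonds formed (products):
  C=O: 4 × 777 = 3108
  O–H: 8 × 449 = 3592
  Σ(formed) = 6700 kJ
ΔH = Σ(broken) − Σ(formed) = 5708 − 6700 = −992 kJ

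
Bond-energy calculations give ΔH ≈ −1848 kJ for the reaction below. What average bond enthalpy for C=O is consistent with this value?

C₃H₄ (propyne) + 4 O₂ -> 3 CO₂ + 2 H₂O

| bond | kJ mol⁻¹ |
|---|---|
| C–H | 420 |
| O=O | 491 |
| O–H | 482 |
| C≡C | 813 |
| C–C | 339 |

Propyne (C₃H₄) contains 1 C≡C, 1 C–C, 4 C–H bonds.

Let D be the C=O bond energy.
Σ(broken) = 1×813 + 1×339 + 4×420 + 4×491 = 4796
Σ(formed) = 6×D + 4×482 = 1928 + 6D
ΔH = Σ(broken) − Σ(formed) = (4796) − (1928 + 6D) = +2868 − 6D
Setting this equal to −1848 kJ gives 6D = 4716, so D = 786 kJ/mol.

D(C=O) ≈ 786 kJ/mol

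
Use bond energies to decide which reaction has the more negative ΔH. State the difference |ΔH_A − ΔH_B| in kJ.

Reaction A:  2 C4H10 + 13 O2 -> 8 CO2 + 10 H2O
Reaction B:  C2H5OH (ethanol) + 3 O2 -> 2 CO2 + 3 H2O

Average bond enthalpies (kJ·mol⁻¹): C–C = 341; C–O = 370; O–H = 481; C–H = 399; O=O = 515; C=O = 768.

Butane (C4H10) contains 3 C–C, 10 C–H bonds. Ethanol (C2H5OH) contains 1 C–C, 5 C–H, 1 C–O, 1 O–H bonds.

Reaction A:
  Bonds broken (reactants):
    C–C: 6 × 341 = 2046
    C–H: 20 × 399 = 7980
    O=O: 13 × 515 = 6695
    Σ(broken) = 16721 kJ
  Bonds formed (products):
    C=O: 16 × 768 = 12288
    O–H: 20 × 481 = 9620
    Σ(formed) = 21908 kJ
  ΔH_A = 16721 − 21908 = −5187 kJ
Reaction B:
  Bonds broken (reactants):
    C–C: 1 × 341 = 341
    C–H: 5 × 399 = 1995
    C–O: 1 × 370 = 370
    O–H: 1 × 481 = 481
    O=O: 3 × 515 = 1545
    Σ(broken) = 4732 kJ
  Bonds formed (products):
    C=O: 4 × 768 = 3072
    O–H: 6 × 481 = 2886
    Σ(formed) = 5958 kJ
  ΔH_B = 4732 − 5958 = −1226 kJ
ΔH_A − ΔH_B = −3961 kJ, so reaction A has the more negative ΔH; |ΔH_A − ΔH_B| = 3961 kJ.

Reaction A, by 3961 kJ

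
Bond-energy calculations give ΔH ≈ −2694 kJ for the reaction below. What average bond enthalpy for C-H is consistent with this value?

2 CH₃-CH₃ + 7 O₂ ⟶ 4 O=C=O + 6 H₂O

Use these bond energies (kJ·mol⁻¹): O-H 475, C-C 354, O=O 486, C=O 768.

Let D be the C-H bond energy.
Σ(broken) = 2×354 + 12×D + 7×486 = 4110 + 12D
Σ(formed) = 8×768 + 12×475 = 11844
ΔH = Σ(broken) − Σ(formed) = (4110 + 12D) − (11844) = −7734 + 12D
Setting this equal to −2694 kJ gives 12D = 5040, so D = 420 kJ/mol.

D(C-H) ≈ 420 kJ/mol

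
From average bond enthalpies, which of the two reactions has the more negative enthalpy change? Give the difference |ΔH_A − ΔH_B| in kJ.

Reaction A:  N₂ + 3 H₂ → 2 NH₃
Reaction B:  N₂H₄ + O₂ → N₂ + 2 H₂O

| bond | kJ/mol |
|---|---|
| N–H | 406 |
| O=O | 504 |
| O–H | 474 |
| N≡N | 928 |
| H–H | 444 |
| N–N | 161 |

Reaction B, by 359 kJ

Reaction A:
  Bonds broken (reactants):
    H–H: 3 × 444 = 1332
    N≡N: 1 × 928 = 928
    Σ(broken) = 2260 kJ
  Bonds formed (products):
    N–H: 6 × 406 = 2436
    Σ(formed) = 2436 kJ
  ΔH_A = 2260 − 2436 = −176 kJ
Reaction B:
  Bonds broken (reactants):
    N–H: 4 × 406 = 1624
    N–N: 1 × 161 = 161
    O=O: 1 × 504 = 504
    Σ(broken) = 2289 kJ
  Bonds formed (products):
    N≡N: 1 × 928 = 928
    O–H: 4 × 474 = 1896
    Σ(formed) = 2824 kJ
  ΔH_B = 2289 − 2824 = −535 kJ
ΔH_A − ΔH_B = +359 kJ, so reaction B has the more negative ΔH; |ΔH_A − ΔH_B| = 359 kJ.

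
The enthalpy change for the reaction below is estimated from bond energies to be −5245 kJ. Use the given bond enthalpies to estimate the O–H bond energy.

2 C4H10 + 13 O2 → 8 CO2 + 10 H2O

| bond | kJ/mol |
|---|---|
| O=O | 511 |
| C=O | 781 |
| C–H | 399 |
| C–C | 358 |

Let D be the O–H bond energy.
Σ(broken) = 6×358 + 20×399 + 13×511 = 16771
Σ(formed) = 16×781 + 20×D = 12496 + 20D
ΔH = Σ(broken) − Σ(formed) = (16771) − (12496 + 20D) = +4275 − 20D
Setting this equal to −5245 kJ gives 20D = 9520, so D = 476 kJ/mol.

D(O–H) ≈ 476 kJ/mol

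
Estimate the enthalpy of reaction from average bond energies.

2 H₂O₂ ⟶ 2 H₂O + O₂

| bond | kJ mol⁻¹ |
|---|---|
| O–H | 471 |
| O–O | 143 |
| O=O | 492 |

Bonds broken (reactants):
  O–H: 4 × 471 = 1884
  O–O: 2 × 143 = 286
  Σ(broken) = 2170 kJ
Bonds formed (products):
  O–H: 4 × 471 = 1884
  O=O: 1 × 492 = 492
  Σ(formed) = 2376 kJ
ΔH = Σ(broken) − Σ(formed) = 2170 − 2376 = −206 kJ

ΔH ≈ −206 kJ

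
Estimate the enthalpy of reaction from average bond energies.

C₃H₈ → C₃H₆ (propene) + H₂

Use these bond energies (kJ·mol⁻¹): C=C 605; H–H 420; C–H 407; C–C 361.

ΔH ≈ +150 kJ

Bonds broken (reactants):
  C–C: 2 × 361 = 722
  C–H: 8 × 407 = 3256
  Σ(broken) = 3978 kJ
Bonds formed (products):
  C–C: 1 × 361 = 361
  C–H: 6 × 407 = 2442
  C=C: 1 × 605 = 605
  H–H: 1 × 420 = 420
  Σ(formed) = 3828 kJ
ΔH = Σ(broken) − Σ(formed) = 3978 − 3828 = +150 kJ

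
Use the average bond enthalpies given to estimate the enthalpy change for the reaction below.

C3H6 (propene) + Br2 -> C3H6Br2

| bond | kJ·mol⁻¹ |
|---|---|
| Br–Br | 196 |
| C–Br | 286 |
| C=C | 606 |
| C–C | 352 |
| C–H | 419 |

ΔH ≈ −122 kJ

Bonds broken (reactants):
  Br–Br: 1 × 196 = 196
  C–C: 1 × 352 = 352
  C–H: 6 × 419 = 2514
  C=C: 1 × 606 = 606
  Σ(broken) = 3668 kJ
Bonds formed (products):
  C–Br: 2 × 286 = 572
  C–C: 2 × 352 = 704
  C–H: 6 × 419 = 2514
  Σ(formed) = 3790 kJ
ΔH = Σ(broken) − Σ(formed) = 3668 − 3790 = −122 kJ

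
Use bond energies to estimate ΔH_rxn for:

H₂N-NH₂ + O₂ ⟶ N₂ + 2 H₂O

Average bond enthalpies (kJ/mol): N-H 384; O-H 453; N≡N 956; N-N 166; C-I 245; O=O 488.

Bonds broken (reactants):
  N-H: 4 × 384 = 1536
  N-N: 1 × 166 = 166
  O=O: 1 × 488 = 488
  Σ(broken) = 2190 kJ
Bonds formed (products):
  N≡N: 1 × 956 = 956
  O-H: 4 × 453 = 1812
  Σ(formed) = 2768 kJ
ΔH = Σ(broken) − Σ(formed) = 2190 − 2768 = −578 kJ

ΔH ≈ −578 kJ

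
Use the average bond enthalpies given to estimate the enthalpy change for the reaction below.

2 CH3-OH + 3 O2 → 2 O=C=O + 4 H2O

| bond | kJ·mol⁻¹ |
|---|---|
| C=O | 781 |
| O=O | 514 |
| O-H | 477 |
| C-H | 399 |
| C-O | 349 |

ΔH ≈ −1352 kJ

Bonds broken (reactants):
  C-H: 6 × 399 = 2394
  C-O: 2 × 349 = 698
  O-H: 2 × 477 = 954
  O=O: 3 × 514 = 1542
  Σ(broken) = 5588 kJ
Bonds formed (products):
  C=O: 4 × 781 = 3124
  O-H: 8 × 477 = 3816
  Σ(formed) = 6940 kJ
ΔH = Σ(broken) − Σ(formed) = 5588 − 6940 = −1352 kJ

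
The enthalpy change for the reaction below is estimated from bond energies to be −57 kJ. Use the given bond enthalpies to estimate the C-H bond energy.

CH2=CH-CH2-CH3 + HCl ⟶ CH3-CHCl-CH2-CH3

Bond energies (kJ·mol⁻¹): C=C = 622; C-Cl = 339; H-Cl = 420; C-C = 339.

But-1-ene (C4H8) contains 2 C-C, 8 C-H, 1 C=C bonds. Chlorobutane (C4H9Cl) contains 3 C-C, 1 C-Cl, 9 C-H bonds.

Let D be the C-H bond energy.
Σ(broken) = 2×339 + 8×D + 1×622 + 1×420 = 1720 + 8D
Σ(formed) = 3×339 + 1×339 + 9×D = 1356 + 9D
ΔH = Σ(broken) − Σ(formed) = (1720 + 8D) − (1356 + 9D) = +364 − D
Setting this equal to −57 kJ gives D = 421 kJ/mol.

D(C-H) ≈ 421 kJ/mol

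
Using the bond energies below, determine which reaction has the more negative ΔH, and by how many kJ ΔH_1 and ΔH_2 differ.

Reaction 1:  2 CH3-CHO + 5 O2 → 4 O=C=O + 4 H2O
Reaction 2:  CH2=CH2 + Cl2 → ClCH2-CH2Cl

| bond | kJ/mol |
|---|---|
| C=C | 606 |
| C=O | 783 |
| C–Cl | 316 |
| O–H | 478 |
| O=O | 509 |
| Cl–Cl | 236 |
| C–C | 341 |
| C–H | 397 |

Reaction 1:
  Bonds broken (reactants):
    C–C: 2 × 341 = 682
    C–H: 8 × 397 = 3176
    C=O: 2 × 783 = 1566
    O=O: 5 × 509 = 2545
    Σ(broken) = 7969 kJ
  Bonds formed (products):
    C=O: 8 × 783 = 6264
    O–H: 8 × 478 = 3824
    Σ(formed) = 10088 kJ
  ΔH_1 = 7969 − 10088 = −2119 kJ
Reaction 2:
  Bonds broken (reactants):
    C–H: 4 × 397 = 1588
    C=C: 1 × 606 = 606
    Cl–Cl: 1 × 236 = 236
    Σ(broken) = 2430 kJ
  Bonds formed (products):
    C–C: 1 × 341 = 341
    C–Cl: 2 × 316 = 632
    C–H: 4 × 397 = 1588
    Σ(formed) = 2561 kJ
  ΔH_2 = 2430 − 2561 = −131 kJ
ΔH_1 − ΔH_2 = −1988 kJ, so reaction 1 has the more negative ΔH; |ΔH_1 − ΔH_2| = 1988 kJ.

Reaction 1, by 1988 kJ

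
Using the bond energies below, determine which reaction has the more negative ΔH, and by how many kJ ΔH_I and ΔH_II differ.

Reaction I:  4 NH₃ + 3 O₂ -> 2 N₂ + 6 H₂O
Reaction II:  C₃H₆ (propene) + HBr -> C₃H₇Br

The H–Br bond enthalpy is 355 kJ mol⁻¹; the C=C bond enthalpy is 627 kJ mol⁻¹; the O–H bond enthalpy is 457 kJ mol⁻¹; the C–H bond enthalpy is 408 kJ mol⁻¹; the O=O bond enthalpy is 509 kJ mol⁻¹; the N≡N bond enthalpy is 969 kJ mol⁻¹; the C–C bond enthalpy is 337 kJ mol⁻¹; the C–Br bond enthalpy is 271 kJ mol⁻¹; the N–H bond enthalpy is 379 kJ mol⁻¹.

Reaction I:
  Bonds broken (reactants):
    N–H: 12 × 379 = 4548
    O=O: 3 × 509 = 1527
    Σ(broken) = 6075 kJ
  Bonds formed (products):
    N≡N: 2 × 969 = 1938
    O–H: 12 × 457 = 5484
    Σ(formed) = 7422 kJ
  ΔH_I = 6075 − 7422 = −1347 kJ
Reaction II:
  Bonds broken (reactants):
    C–C: 1 × 337 = 337
    C–H: 6 × 408 = 2448
    C=C: 1 × 627 = 627
    H–Br: 1 × 355 = 355
    Σ(broken) = 3767 kJ
  Bonds formed (products):
    C–Br: 1 × 271 = 271
    C–C: 2 × 337 = 674
    C–H: 7 × 408 = 2856
    Σ(formed) = 3801 kJ
  ΔH_II = 3767 − 3801 = −34 kJ
ΔH_I − ΔH_II = −1313 kJ, so reaction I has the more negative ΔH; |ΔH_I − ΔH_II| = 1313 kJ.

Reaction I, by 1313 kJ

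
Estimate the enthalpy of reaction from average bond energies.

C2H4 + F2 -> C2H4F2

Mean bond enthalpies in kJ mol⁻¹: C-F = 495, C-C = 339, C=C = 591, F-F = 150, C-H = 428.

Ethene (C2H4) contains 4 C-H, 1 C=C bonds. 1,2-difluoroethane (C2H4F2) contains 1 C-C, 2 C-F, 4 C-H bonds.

ΔH ≈ −588 kJ

Bonds broken (reactants):
  C-H: 4 × 428 = 1712
  C=C: 1 × 591 = 591
  F-F: 1 × 150 = 150
  Σ(broken) = 2453 kJ
Bonds formed (products):
  C-C: 1 × 339 = 339
  C-F: 2 × 495 = 990
  C-H: 4 × 428 = 1712
  Σ(formed) = 3041 kJ
ΔH = Σ(broken) − Σ(formed) = 2453 − 3041 = −588 kJ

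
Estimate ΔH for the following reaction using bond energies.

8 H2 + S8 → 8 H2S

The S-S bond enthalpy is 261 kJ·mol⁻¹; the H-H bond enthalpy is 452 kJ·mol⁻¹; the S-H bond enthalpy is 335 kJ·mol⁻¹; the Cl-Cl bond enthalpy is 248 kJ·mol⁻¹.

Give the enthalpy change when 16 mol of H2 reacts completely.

Bonds broken (reactants):
  H-H: 8 × 452 = 3616
  S-S: 8 × 261 = 2088
  Σ(broken) = 5704 kJ
Bonds formed (products):
  S-H: 16 × 335 = 5360
  Σ(formed) = 5360 kJ
ΔH = Σ(broken) − Σ(formed) = 5704 − 5360 = +344 kJ
For 2× the reaction as written: 2 × (+344) = +688 kJ

ΔH = +688 kJ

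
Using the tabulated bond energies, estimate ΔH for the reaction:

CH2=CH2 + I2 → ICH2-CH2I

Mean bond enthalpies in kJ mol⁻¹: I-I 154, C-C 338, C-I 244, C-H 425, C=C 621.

ΔH ≈ −51 kJ

Bonds broken (reactants):
  C-H: 4 × 425 = 1700
  C=C: 1 × 621 = 621
  I-I: 1 × 154 = 154
  Σ(broken) = 2475 kJ
Bonds formed (products):
  C-C: 1 × 338 = 338
  C-H: 4 × 425 = 1700
  C-I: 2 × 244 = 488
  Σ(formed) = 2526 kJ
ΔH = Σ(broken) − Σ(formed) = 2475 − 2526 = −51 kJ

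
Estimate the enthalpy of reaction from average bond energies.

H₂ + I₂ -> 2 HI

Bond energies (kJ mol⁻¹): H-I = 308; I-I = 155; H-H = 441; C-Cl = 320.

ΔH ≈ −20 kJ

Bonds broken (reactants):
  H-H: 1 × 441 = 441
  I-I: 1 × 155 = 155
  Σ(broken) = 596 kJ
Bonds formed (products):
  H-I: 2 × 308 = 616
  Σ(formed) = 616 kJ
ΔH = Σ(broken) − Σ(formed) = 596 − 616 = −20 kJ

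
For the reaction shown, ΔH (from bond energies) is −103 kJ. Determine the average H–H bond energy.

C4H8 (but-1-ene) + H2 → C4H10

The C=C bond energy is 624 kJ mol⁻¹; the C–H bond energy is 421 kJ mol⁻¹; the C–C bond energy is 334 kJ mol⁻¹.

Let D be the H–H bond energy.
Σ(broken) = 2×334 + 8×421 + 1×624 + 1×D = 4660 + D
Σ(formed) = 3×334 + 10×421 = 5212
ΔH = Σ(broken) − Σ(formed) = (4660 + D) − (5212) = −552 + D
Setting this equal to −103 kJ gives D = 449 kJ/mol.

D(H–H) ≈ 449 kJ/mol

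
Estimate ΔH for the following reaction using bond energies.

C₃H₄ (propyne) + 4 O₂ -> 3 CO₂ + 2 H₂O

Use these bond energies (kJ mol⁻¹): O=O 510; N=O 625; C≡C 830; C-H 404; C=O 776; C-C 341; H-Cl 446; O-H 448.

Bonds broken (reactants):
  C≡C: 1 × 830 = 830
  C-C: 1 × 341 = 341
  C-H: 4 × 404 = 1616
  O=O: 4 × 510 = 2040
  Σ(broken) = 4827 kJ
Bonds formed (products):
  C=O: 6 × 776 = 4656
  O-H: 4 × 448 = 1792
  Σ(formed) = 6448 kJ
ΔH = Σ(broken) − Σ(formed) = 4827 − 6448 = −1621 kJ

ΔH ≈ −1621 kJ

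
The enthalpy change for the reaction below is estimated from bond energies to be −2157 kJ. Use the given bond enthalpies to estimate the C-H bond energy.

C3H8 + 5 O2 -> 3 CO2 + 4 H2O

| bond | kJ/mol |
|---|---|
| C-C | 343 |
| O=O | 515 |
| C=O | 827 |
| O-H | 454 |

D(C-H) ≈ 397 kJ/mol

Let D be the C-H bond energy.
Σ(broken) = 2×343 + 8×D + 5×515 = 3261 + 8D
Σ(formed) = 6×827 + 8×454 = 8594
ΔH = Σ(broken) − Σ(formed) = (3261 + 8D) − (8594) = −5333 + 8D
Setting this equal to −2157 kJ gives 8D = 3176, so D = 397 kJ/mol.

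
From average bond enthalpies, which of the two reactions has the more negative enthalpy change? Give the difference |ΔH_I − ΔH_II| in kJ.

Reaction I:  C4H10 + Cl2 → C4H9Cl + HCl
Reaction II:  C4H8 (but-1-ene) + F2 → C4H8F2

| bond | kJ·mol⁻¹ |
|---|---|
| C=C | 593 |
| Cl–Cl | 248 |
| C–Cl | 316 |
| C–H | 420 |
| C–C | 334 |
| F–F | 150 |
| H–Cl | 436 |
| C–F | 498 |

Reaction I:
  Bonds broken (reactants):
    C–C: 3 × 334 = 1002
    C–H: 10 × 420 = 4200
    Cl–Cl: 1 × 248 = 248
    Σ(broken) = 5450 kJ
  Bonds formed (products):
    C–C: 3 × 334 = 1002
    C–Cl: 1 × 316 = 316
    C–H: 9 × 420 = 3780
    H–Cl: 1 × 436 = 436
    Σ(formed) = 5534 kJ
  ΔH_I = 5450 − 5534 = −84 kJ
Reaction II:
  Bonds broken (reactants):
    C–C: 2 × 334 = 668
    C–H: 8 × 420 = 3360
    C=C: 1 × 593 = 593
    F–F: 1 × 150 = 150
    Σ(broken) = 4771 kJ
  Bonds formed (products):
    C–C: 3 × 334 = 1002
    C–F: 2 × 498 = 996
    C–H: 8 × 420 = 3360
    Σ(formed) = 5358 kJ
  ΔH_II = 4771 − 5358 = −587 kJ
ΔH_I − ΔH_II = +503 kJ, so reaction II has the more negative ΔH; |ΔH_I − ΔH_II| = 503 kJ.

Reaction II, by 503 kJ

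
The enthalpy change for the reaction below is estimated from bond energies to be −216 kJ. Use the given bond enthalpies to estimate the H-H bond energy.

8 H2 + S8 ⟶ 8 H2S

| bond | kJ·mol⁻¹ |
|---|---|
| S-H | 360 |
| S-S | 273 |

D(H-H) ≈ 420 kJ/mol

Let D be the H-H bond energy.
Σ(broken) = 8×D + 8×273 = 2184 + 8D
Σ(formed) = 16×360 = 5760
ΔH = Σ(broken) − Σ(formed) = (2184 + 8D) − (5760) = −3576 + 8D
Setting this equal to −216 kJ gives 8D = 3360, so D = 420 kJ/mol.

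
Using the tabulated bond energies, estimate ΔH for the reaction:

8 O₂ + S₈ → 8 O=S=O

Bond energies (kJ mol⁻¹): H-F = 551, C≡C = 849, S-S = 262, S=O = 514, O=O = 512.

ΔH ≈ −2032 kJ

Bonds broken (reactants):
  O=O: 8 × 512 = 4096
  S-S: 8 × 262 = 2096
  Σ(broken) = 6192 kJ
Bonds formed (products):
  S=O: 16 × 514 = 8224
  Σ(formed) = 8224 kJ
ΔH = Σ(broken) − Σ(formed) = 6192 − 8224 = −2032 kJ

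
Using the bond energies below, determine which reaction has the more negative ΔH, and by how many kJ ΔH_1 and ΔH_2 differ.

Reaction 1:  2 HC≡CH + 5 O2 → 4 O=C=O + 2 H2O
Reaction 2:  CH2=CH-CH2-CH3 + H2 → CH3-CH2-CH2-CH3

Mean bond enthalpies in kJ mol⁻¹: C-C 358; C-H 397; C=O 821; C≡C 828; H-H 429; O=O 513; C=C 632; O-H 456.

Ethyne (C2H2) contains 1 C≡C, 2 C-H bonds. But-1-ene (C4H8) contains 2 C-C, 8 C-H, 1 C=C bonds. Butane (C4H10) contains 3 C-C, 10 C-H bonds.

Reaction 1, by 2492 kJ

Reaction 1:
  Bonds broken (reactants):
    C≡C: 2 × 828 = 1656
    C-H: 4 × 397 = 1588
    O=O: 5 × 513 = 2565
    Σ(broken) = 5809 kJ
  Bonds formed (products):
    C=O: 8 × 821 = 6568
    O-H: 4 × 456 = 1824
    Σ(formed) = 8392 kJ
  ΔH_1 = 5809 − 8392 = −2583 kJ
Reaction 2:
  Bonds broken (reactants):
    C-C: 2 × 358 = 716
    C-H: 8 × 397 = 3176
    C=C: 1 × 632 = 632
    H-H: 1 × 429 = 429
    Σ(broken) = 4953 kJ
  Bonds formed (products):
    C-C: 3 × 358 = 1074
    C-H: 10 × 397 = 3970
    Σ(formed) = 5044 kJ
  ΔH_2 = 4953 − 5044 = −91 kJ
ΔH_1 − ΔH_2 = −2492 kJ, so reaction 1 has the more negative ΔH; |ΔH_1 − ΔH_2| = 2492 kJ.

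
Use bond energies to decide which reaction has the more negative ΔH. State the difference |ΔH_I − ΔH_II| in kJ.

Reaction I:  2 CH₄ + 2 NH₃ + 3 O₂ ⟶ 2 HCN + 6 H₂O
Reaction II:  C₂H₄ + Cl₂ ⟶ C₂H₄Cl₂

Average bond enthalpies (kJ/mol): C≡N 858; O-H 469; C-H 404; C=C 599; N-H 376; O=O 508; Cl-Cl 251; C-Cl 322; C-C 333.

Reaction I:
  Bonds broken (reactants):
    C-H: 8 × 404 = 3232
    N-H: 6 × 376 = 2256
    O=O: 3 × 508 = 1524
    Σ(broken) = 7012 kJ
  Bonds formed (products):
    C≡N: 2 × 858 = 1716
    C-H: 2 × 404 = 808
    O-H: 12 × 469 = 5628
    Σ(formed) = 8152 kJ
  ΔH_I = 7012 − 8152 = −1140 kJ
Reaction II:
  Bonds broken (reactants):
    C-H: 4 × 404 = 1616
    C=C: 1 × 599 = 599
    Cl-Cl: 1 × 251 = 251
    Σ(broken) = 2466 kJ
  Bonds formed (products):
    C-C: 1 × 333 = 333
    C-Cl: 2 × 322 = 644
    C-H: 4 × 404 = 1616
    Σ(formed) = 2593 kJ
  ΔH_II = 2466 − 2593 = −127 kJ
ΔH_I − ΔH_II = −1013 kJ, so reaction I has the more negative ΔH; |ΔH_I − ΔH_II| = 1013 kJ.

Reaction I, by 1013 kJ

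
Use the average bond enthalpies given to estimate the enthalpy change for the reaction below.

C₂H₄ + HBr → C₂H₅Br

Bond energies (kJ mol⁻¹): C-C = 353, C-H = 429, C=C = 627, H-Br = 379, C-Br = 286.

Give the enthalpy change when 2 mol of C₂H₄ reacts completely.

ΔH = −124 kJ

Bonds broken (reactants):
  C-H: 4 × 429 = 1716
  C=C: 1 × 627 = 627
  H-Br: 1 × 379 = 379
  Σ(broken) = 2722 kJ
Bonds formed (products):
  C-Br: 1 × 286 = 286
  C-C: 1 × 353 = 353
  C-H: 5 × 429 = 2145
  Σ(formed) = 2784 kJ
ΔH = Σ(broken) − Σ(formed) = 2722 − 2784 = −62 kJ
For 2× the reaction as written: 2 × (−62) = −124 kJ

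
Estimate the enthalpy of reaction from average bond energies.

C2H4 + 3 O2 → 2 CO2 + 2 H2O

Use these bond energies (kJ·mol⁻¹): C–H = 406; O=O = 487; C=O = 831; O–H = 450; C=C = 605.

ΔH ≈ −1434 kJ

Bonds broken (reactants):
  C–H: 4 × 406 = 1624
  C=C: 1 × 605 = 605
  O=O: 3 × 487 = 1461
  Σ(broken) = 3690 kJ
Bonds formed (products):
  C=O: 4 × 831 = 3324
  O–H: 4 × 450 = 1800
  Σ(formed) = 5124 kJ
ΔH = Σ(broken) − Σ(formed) = 3690 − 5124 = −1434 kJ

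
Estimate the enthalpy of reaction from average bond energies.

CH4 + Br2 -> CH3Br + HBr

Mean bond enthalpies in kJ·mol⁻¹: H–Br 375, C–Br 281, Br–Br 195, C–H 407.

Bonds broken (reactants):
  Br–Br: 1 × 195 = 195
  C–H: 4 × 407 = 1628
  Σ(broken) = 1823 kJ
Bonds formed (products):
  C–Br: 1 × 281 = 281
  C–H: 3 × 407 = 1221
  H–Br: 1 × 375 = 375
  Σ(formed) = 1877 kJ
ΔH = Σ(broken) − Σ(formed) = 1823 − 1877 = −54 kJ

ΔH ≈ −54 kJ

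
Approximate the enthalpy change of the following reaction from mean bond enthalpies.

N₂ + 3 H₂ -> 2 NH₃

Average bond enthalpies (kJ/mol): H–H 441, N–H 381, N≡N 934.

Bonds broken (reactants):
  H–H: 3 × 441 = 1323
  N≡N: 1 × 934 = 934
  Σ(broken) = 2257 kJ
Bonds formed (products):
  N–H: 6 × 381 = 2286
  Σ(formed) = 2286 kJ
ΔH = Σ(broken) − Σ(formed) = 2257 − 2286 = −29 kJ

ΔH ≈ −29 kJ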